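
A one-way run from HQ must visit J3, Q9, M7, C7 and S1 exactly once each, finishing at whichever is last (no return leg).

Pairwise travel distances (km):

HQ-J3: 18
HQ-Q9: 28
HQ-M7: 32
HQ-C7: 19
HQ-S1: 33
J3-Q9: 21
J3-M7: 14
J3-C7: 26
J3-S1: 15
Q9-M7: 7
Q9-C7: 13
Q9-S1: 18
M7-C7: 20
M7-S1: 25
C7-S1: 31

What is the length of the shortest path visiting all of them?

Minimum one-way distance = 68 km.

There are 5! = 120 possible orderings.
HQ → J3 → Q9 → M7 → C7 → S1: 18+21+7+20+31 = 97
HQ → J3 → Q9 → M7 → S1 → C7: 18+21+7+25+31 = 102
HQ → J3 → Q9 → C7 → M7 → S1: 18+21+13+20+25 = 97
HQ → J3 → Q9 → C7 → S1 → M7: 18+21+13+31+25 = 108
HQ → J3 → Q9 → S1 → M7 → C7: 18+21+18+25+20 = 102
HQ → J3 → Q9 → S1 → C7 → M7: 18+21+18+31+20 = 108
HQ → J3 → M7 → Q9 → C7 → S1: 18+14+7+13+31 = 83
HQ → J3 → M7 → Q9 → S1 → C7: 18+14+7+18+31 = 88
HQ → J3 → M7 → C7 → Q9 → S1: 18+14+20+13+18 = 83
HQ → J3 → M7 → C7 → S1 → Q9: 18+14+20+31+18 = 101
HQ → J3 → M7 → S1 → Q9 → C7: 18+14+25+18+13 = 88
HQ → J3 → M7 → S1 → C7 → Q9: 18+14+25+31+13 = 101
HQ → J3 → C7 → Q9 → M7 → S1: 18+26+13+7+25 = 89
HQ → J3 → C7 → Q9 → S1 → M7: 18+26+13+18+25 = 100
… (106 more)
HQ → C7 → Q9 → M7 → J3 → S1: 19+13+7+14+15 = 68  ← best
The minimum is 68.
One shortest path: HQ → C7 → Q9 → M7 → J3 → S1.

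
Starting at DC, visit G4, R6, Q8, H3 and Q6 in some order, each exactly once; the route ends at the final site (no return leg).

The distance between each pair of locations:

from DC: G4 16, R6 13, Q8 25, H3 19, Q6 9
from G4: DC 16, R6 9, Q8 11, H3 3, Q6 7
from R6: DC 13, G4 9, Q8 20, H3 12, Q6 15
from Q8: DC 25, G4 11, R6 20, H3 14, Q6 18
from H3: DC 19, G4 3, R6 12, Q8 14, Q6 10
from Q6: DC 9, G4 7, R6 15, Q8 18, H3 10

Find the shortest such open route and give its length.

There are 5! = 120 possible orderings.
DC - G4 - R6 - Q8 - H3 - Q6: 16+9+20+14+10 = 69
DC - G4 - R6 - Q8 - Q6 - H3: 16+9+20+18+10 = 73
DC - G4 - R6 - H3 - Q8 - Q6: 16+9+12+14+18 = 69
DC - G4 - R6 - H3 - Q6 - Q8: 16+9+12+10+18 = 65
DC - G4 - R6 - Q6 - Q8 - H3: 16+9+15+18+14 = 72
DC - G4 - R6 - Q6 - H3 - Q8: 16+9+15+10+14 = 64
DC - G4 - Q8 - R6 - H3 - Q6: 16+11+20+12+10 = 69
DC - G4 - Q8 - R6 - Q6 - H3: 16+11+20+15+10 = 72
DC - G4 - Q8 - H3 - R6 - Q6: 16+11+14+12+15 = 68
DC - G4 - Q8 - H3 - Q6 - R6: 16+11+14+10+15 = 66
DC - G4 - Q8 - Q6 - R6 - H3: 16+11+18+15+12 = 72
DC - G4 - Q8 - Q6 - H3 - R6: 16+11+18+10+12 = 67
DC - G4 - H3 - R6 - Q8 - Q6: 16+3+12+20+18 = 69
DC - G4 - H3 - R6 - Q6 - Q8: 16+3+12+15+18 = 64
… (106 more)
DC - Q6 - R6 - G4 - H3 - Q8: 9+15+9+3+14 = 50  ← best
The minimum is 50.
One shortest path: DC → Q6 → R6 → G4 → H3 → Q8.

Minimum one-way distance = 50.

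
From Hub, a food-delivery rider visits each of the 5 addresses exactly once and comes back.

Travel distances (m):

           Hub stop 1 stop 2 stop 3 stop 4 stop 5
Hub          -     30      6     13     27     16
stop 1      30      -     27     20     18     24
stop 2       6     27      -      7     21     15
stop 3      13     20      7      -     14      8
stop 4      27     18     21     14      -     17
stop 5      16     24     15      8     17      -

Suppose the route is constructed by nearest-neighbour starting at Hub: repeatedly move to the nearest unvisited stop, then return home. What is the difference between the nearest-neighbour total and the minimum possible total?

From Hub: stop 2=6, stop 3=13, stop 5=16, stop 4=27, stop 1=30 → choose stop 2 (6).
From stop 2: stop 3=7, stop 5=15, stop 4=21, stop 1=27 → choose stop 3 (7).
From stop 3: stop 5=8, stop 4=14, stop 1=20 → choose stop 5 (8).
From stop 5: stop 4=17, stop 1=24 → choose stop 4 (17).
From stop 4: stop 1=18 → choose stop 1 (18).
NN route Hub → stop 2 → stop 3 → stop 5 → stop 4 → stop 1 → Hub costs 86.
Optimal: Hub → stop 2 → stop 3 → stop 1 → stop 4 → stop 5 → Hub costs 84 (by enumerating all 60 distinct tours).
Excess = 86 − 84 = 2.

Excess over optimum: 2 m.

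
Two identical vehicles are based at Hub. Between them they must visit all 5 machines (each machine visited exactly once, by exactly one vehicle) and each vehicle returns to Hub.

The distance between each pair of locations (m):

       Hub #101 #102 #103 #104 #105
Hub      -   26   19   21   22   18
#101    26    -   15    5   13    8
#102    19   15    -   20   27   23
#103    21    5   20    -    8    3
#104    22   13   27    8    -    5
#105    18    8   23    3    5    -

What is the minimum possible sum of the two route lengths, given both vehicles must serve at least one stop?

There are 2^4 − 1 = 15 ways to divide the 5 stops into two non-empty groups. For each, the best each vehicle can do is its own shortest tour through its group:
  {#101} + {#102, #103, #104, #105}: 52 + 69 = 121
  {#102} + {#101, #103, #104, #105}: 38 + 61 = 99
  {#101, #102} + {#103, #104, #105}: 60 + 51 = 111
  {#103} + {#101, #102, #104, #105}: 42 + 69 = 111
  {#101, #103} + {#102, #104, #105}: 52 + 69 = 121
  {#102, #103} + {#101, #104, #105}: 60 + 61 = 121
  … (15 splits in total)
Best: vehicle 1 Hub → #102 → Hub = 38; vehicle 2 Hub → #101 → #103 → #105 → #104 → Hub = 61; combined 99.

Minimum combined distance: 99 m.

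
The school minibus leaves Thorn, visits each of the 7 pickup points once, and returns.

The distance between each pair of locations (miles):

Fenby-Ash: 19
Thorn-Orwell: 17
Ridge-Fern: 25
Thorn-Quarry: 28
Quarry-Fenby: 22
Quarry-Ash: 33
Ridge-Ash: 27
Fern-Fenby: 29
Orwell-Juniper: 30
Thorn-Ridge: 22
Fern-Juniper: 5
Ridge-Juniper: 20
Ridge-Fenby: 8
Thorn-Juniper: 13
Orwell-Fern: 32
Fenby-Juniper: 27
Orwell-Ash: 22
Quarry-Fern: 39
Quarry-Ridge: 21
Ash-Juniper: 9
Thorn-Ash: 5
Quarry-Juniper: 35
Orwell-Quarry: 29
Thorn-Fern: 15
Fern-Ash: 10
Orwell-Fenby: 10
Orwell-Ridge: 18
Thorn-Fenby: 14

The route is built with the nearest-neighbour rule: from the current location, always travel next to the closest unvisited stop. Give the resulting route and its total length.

119 miles along Thorn → Ash → Juniper → Fern → Ridge → Fenby → Orwell → Quarry → Thorn.

At Thorn the remaining stops are Ash 5, Juniper 13, Fenby 14, Fern 15, Orwell 17, Ridge 22, Quarry 28; go to Ash.
At Ash the remaining stops are Juniper 9, Fern 10, Fenby 19, Orwell 22, Ridge 27, Quarry 33; go to Juniper.
At Juniper the remaining stops are Fern 5, Ridge 20, Fenby 27, Orwell 30, Quarry 35; go to Fern.
At Fern the remaining stops are Ridge 25, Fenby 29, Orwell 32, Quarry 39; go to Ridge.
At Ridge the remaining stops are Fenby 8, Orwell 18, Quarry 21; go to Fenby.
At Fenby the remaining stops are Orwell 10, Quarry 22; go to Orwell.
At Orwell the remaining stops are Quarry 29; go to Quarry.
Return Quarry→Thorn: 28.
Total = 5 + 9 + 5 + 25 + 8 + 10 + 29 + 28 = 119.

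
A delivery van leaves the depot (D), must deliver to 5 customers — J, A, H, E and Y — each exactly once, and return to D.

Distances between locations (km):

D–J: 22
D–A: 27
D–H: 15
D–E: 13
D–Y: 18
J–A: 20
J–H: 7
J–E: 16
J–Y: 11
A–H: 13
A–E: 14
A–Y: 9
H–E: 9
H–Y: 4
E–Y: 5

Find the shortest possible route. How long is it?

D-J-A-H-E-Y-D: 22+20+13+9+5+18 = 87
D-J-A-H-Y-E-D: 22+20+13+4+5+13 = 77
D-J-A-E-H-Y-D: 22+20+14+9+4+18 = 87
D-J-A-E-Y-H-D: 22+20+14+5+4+15 = 80
D-J-A-Y-H-E-D: 22+20+9+4+9+13 = 77
D-J-A-Y-E-H-D: 22+20+9+5+9+15 = 80
D-J-H-A-E-Y-D: 22+7+13+14+5+18 = 79
D-J-H-A-Y-E-D: 22+7+13+9+5+13 = 69
D-J-H-E-A-Y-D: 22+7+9+14+9+18 = 79
D-J-H-E-Y-A-D: 22+7+9+5+9+27 = 79
D-J-H-Y-A-E-D: 22+7+4+9+14+13 = 69
D-J-H-Y-E-A-D: 22+7+4+5+14+27 = 79
D-J-E-A-H-Y-D: 22+16+14+13+4+18 = 87
D-J-E-A-Y-H-D: 22+16+14+9+4+15 = 80
… (46 more)
The minimum is 69.
One optimal route: D → J → H → A → Y → E → D (or its reverse).

69 km — the shortest possible round trip.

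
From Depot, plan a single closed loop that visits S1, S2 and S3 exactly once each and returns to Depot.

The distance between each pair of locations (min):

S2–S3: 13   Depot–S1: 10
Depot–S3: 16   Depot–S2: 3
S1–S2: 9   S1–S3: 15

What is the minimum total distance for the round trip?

41 min — the shortest possible round trip.

There are 3 distinct closed tours to check (reversals are equivalent).
Depot - S1 - S2 - S3 - Depot: 10+9+13+16 = 48
Depot - S1 - S3 - S2 - Depot: 10+15+13+3 = 41
Depot - S2 - S1 - S3 - Depot: 3+9+15+16 = 43
The minimum is 41.
One optimal route: Depot → S1 → S3 → S2 → Depot (or its reverse).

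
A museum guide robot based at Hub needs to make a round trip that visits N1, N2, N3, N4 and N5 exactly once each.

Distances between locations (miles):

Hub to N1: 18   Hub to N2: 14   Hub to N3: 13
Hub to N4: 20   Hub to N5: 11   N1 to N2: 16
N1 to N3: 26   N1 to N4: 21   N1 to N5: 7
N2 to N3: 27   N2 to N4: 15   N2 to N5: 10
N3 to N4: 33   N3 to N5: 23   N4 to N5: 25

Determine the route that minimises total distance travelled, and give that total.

Shortest round trip = 91 miles.

There are 60 distinct closed tours to check (reversals are equivalent).
Hub - N1 - N2 - N3 - N4 - N5 - Hub: 18+16+27+33+25+11 = 130
Hub - N1 - N2 - N3 - N5 - N4 - Hub: 18+16+27+23+25+20 = 129
Hub - N1 - N2 - N4 - N3 - N5 - Hub: 18+16+15+33+23+11 = 116
Hub - N1 - N2 - N4 - N5 - N3 - Hub: 18+16+15+25+23+13 = 110
Hub - N1 - N2 - N5 - N3 - N4 - Hub: 18+16+10+23+33+20 = 120
Hub - N1 - N2 - N5 - N4 - N3 - Hub: 18+16+10+25+33+13 = 115
Hub - N1 - N3 - N2 - N4 - N5 - Hub: 18+26+27+15+25+11 = 122
Hub - N1 - N3 - N2 - N5 - N4 - Hub: 18+26+27+10+25+20 = 126
Hub - N1 - N3 - N4 - N2 - N5 - Hub: 18+26+33+15+10+11 = 113
Hub - N1 - N3 - N4 - N5 - N2 - Hub: 18+26+33+25+10+14 = 126
Hub - N1 - N3 - N5 - N2 - N4 - Hub: 18+26+23+10+15+20 = 112
Hub - N1 - N3 - N5 - N4 - N2 - Hub: 18+26+23+25+15+14 = 121
Hub - N1 - N4 - N2 - N3 - N5 - Hub: 18+21+15+27+23+11 = 115
Hub - N1 - N4 - N2 - N5 - N3 - Hub: 18+21+15+10+23+13 = 100
… (46 more)
Hub - N3 - N1 - N5 - N2 - N4 - Hub: 13+26+7+10+15+20 = 91  ← best
The minimum is 91.
One optimal route: Hub → N3 → N1 → N5 → N2 → N4 → Hub (or its reverse).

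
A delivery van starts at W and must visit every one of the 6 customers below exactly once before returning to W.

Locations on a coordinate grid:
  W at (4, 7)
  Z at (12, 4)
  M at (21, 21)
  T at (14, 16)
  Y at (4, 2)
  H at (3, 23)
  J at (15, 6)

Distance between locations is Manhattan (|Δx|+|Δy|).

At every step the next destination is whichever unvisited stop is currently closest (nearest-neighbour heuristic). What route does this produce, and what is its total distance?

W → [Y:5 / Z:11 / J:12 / H:17 / T:19 / M:31] → Y (5)
Y → [Z:10 / J:15 / H:22 / T:24 / M:36] → Z (10)
Z → [J:5 / T:14 / M:26 / H:28] → J (5)
J → [T:11 / M:21 / H:29] → T (11)
T → [M:12 / H:18] → M (12)
M → [H:20] → H (20)
Return H→W: 17.
Total = 5 + 10 + 5 + 11 + 12 + 20 + 17 = 80.

Nearest-neighbour total = 80; route W → Y → Z → J → T → M → H → W.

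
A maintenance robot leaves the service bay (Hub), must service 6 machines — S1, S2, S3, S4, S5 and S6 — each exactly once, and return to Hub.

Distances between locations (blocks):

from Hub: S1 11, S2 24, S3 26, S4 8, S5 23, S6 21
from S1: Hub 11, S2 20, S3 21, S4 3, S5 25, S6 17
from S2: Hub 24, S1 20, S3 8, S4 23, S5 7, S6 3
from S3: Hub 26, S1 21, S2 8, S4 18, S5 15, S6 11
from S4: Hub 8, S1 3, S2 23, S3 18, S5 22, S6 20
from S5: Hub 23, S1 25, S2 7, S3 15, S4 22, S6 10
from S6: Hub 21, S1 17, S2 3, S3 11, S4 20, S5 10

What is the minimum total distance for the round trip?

With 6 stops there are 6!/2 = 360 distinct round trips (a route and its reverse cost the same).
Hub → S1 → S2 → S3 → S4 → S5 → S6 → Hub: 11+20+8+18+22+10+21 = 110
Hub → S1 → S2 → S3 → S4 → S6 → S5 → Hub: 11+20+8+18+20+10+23 = 110
Hub → S1 → S2 → S3 → S5 → S4 → S6 → Hub: 11+20+8+15+22+20+21 = 117
Hub → S1 → S2 → S3 → S5 → S6 → S4 → Hub: 11+20+8+15+10+20+8 = 92
Hub → S1 → S2 → S3 → S6 → S4 → S5 → Hub: 11+20+8+11+20+22+23 = 115
Hub → S1 → S2 → S3 → S6 → S5 → S4 → Hub: 11+20+8+11+10+22+8 = 90
Hub → S1 → S2 → S4 → S3 → S5 → S6 → Hub: 11+20+23+18+15+10+21 = 118
Hub → S1 → S2 → S4 → S3 → S6 → S5 → Hub: 11+20+23+18+11+10+23 = 116
… (352 more)
Hub → S1 → S4 → S3 → S2 → S6 → S5 → Hub: 11+3+18+8+3+10+23 = 76  ← best
The minimum is 76.
One optimal route: Hub → S1 → S4 → S3 → S2 → S6 → S5 → Hub (or its reverse).

76 blocks — the shortest possible round trip.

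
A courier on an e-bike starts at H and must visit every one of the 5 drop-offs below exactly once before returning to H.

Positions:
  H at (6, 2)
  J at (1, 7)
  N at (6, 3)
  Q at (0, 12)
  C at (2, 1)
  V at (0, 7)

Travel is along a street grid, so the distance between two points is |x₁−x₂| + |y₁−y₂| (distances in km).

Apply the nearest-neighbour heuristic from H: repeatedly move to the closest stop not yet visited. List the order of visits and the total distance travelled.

From H: distances to unvisited — N=1, C=5, J=10, V=11, Q=16. Nearest is N (1).
From N: distances to unvisited — C=6, J=9, V=10, Q=15. Nearest is C (6).
From C: distances to unvisited — J=7, V=8, Q=13. Nearest is J (7).
From J: distances to unvisited — V=1, Q=6. Nearest is V (1).
From V: distances to unvisited — Q=5. Nearest is Q (5).
Return Q→H: 16.
Total = 1 + 6 + 7 + 1 + 5 + 16 = 36.

Total distance 36 km via the nearest-neighbour route H → N → C → J → V → Q → H.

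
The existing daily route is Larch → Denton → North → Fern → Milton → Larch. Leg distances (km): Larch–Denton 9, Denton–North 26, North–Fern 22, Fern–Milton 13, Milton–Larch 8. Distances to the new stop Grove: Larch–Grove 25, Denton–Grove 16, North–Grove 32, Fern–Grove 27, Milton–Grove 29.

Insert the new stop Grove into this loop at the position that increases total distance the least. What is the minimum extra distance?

+22 km — insert Grove between Denton and North.

Insertion cost between consecutive stops i–j is d(i,Grove) + d(Grove,j) − d(i,j):
  between Larch and Denton: 25 + 16 − 9 = 32
  between Denton and North: 16 + 32 − 26 = 22
  between North and Fern: 32 + 27 − 22 = 37
  between Fern and Milton: 27 + 29 − 13 = 43
  between Milton and Larch: 29 + 25 − 8 = 46
Cheapest insertion is between Denton and North, adding 22.
New total = 78 + 22 = 100.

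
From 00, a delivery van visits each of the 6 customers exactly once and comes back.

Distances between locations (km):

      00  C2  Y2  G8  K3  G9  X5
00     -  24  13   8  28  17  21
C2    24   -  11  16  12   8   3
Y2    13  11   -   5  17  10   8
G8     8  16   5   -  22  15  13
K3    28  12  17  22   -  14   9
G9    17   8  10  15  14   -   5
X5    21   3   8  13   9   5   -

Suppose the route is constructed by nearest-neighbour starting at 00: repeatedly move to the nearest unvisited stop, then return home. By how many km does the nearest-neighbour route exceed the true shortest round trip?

00: G8=8, Y2=13, G9=17, X5=21, C2=24, K3=28 ⇒ G8
G8: Y2=5, X5=13, G9=15, C2=16, K3=22 ⇒ Y2
Y2: X5=8, G9=10, C2=11, K3=17 ⇒ X5
X5: C2=3, G9=5, K3=9 ⇒ C2
C2: G9=8, K3=12 ⇒ G9
G9: K3=14 ⇒ K3
NN route 00 → G8 → Y2 → X5 → C2 → G9 → K3 → 00 costs 74.
Optimal: 00 → G8 → Y2 → C2 → K3 → X5 → G9 → 00 costs 67 (by enumerating all 360 distinct tours).
Excess = 74 − 67 = 7.

Excess over optimum: 7 km.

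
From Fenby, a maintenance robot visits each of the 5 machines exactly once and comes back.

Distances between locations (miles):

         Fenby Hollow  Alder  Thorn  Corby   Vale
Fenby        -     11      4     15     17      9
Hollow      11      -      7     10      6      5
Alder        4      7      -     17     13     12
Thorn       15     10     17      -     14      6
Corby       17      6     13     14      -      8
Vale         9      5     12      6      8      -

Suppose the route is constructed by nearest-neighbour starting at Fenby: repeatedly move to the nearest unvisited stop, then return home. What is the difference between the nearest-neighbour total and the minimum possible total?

7 miles longer than the optimal tour.

From Fenby: Alder=4, Vale=9, Hollow=11, Thorn=15, Corby=17 → choose Alder (4).
From Alder: Hollow=7, Vale=12, Corby=13, Thorn=17 → choose Hollow (7).
From Hollow: Vale=5, Corby=6, Thorn=10 → choose Vale (5).
From Vale: Thorn=6, Corby=8 → choose Thorn (6).
From Thorn: Corby=14 → choose Corby (14).
NN route Fenby → Alder → Hollow → Vale → Thorn → Corby → Fenby costs 53.
Optimal: Fenby → Alder → Hollow → Corby → Thorn → Vale → Fenby costs 46 (by enumerating all 60 distinct tours).
Excess = 53 − 46 = 7.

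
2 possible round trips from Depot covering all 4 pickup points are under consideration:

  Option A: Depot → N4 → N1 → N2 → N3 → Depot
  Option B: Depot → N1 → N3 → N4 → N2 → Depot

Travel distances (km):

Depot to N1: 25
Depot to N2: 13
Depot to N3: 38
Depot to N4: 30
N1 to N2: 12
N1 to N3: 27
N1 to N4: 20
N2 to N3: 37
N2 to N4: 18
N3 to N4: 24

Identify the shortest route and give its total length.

Option A: 30 + 20 + 12 + 37 + 38 = 137
Option B: 25 + 27 + 24 + 18 + 13 = 107

107 km — Option B is the shortest.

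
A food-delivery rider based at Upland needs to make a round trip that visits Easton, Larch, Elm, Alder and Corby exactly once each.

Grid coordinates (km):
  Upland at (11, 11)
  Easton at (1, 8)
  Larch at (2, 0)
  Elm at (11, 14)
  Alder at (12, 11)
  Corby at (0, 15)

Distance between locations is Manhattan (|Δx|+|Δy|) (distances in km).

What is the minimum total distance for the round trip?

Shortest round trip = 54 km.

There are 60 distinct closed tours to check (reversals are equivalent).
Upland-Easton-Larch-Elm-Alder-Corby-Upland: 13+9+23+4+16+15 = 80
Upland-Easton-Larch-Elm-Corby-Alder-Upland: 13+9+23+12+16+1 = 74
Upland-Easton-Larch-Alder-Elm-Corby-Upland: 13+9+21+4+12+15 = 74
Upland-Easton-Larch-Alder-Corby-Elm-Upland: 13+9+21+16+12+3 = 74
Upland-Easton-Larch-Corby-Elm-Alder-Upland: 13+9+17+12+4+1 = 56
Upland-Easton-Larch-Corby-Alder-Elm-Upland: 13+9+17+16+4+3 = 62
Upland-Easton-Elm-Larch-Alder-Corby-Upland: 13+16+23+21+16+15 = 104
Upland-Easton-Elm-Larch-Corby-Alder-Upland: 13+16+23+17+16+1 = 86
Upland-Easton-Elm-Alder-Larch-Corby-Upland: 13+16+4+21+17+15 = 86
Upland-Easton-Elm-Alder-Corby-Larch-Upland: 13+16+4+16+17+20 = 86
Upland-Easton-Elm-Corby-Larch-Alder-Upland: 13+16+12+17+21+1 = 80
Upland-Easton-Elm-Corby-Alder-Larch-Upland: 13+16+12+16+21+20 = 98
Upland-Easton-Alder-Larch-Elm-Corby-Upland: 13+14+21+23+12+15 = 98
Upland-Easton-Alder-Larch-Corby-Elm-Upland: 13+14+21+17+12+3 = 80
… (46 more)
Upland-Larch-Easton-Corby-Elm-Alder-Upland: 20+9+8+12+4+1 = 54  ← best
The minimum is 54.
One optimal route: Upland → Larch → Easton → Corby → Elm → Alder → Upland (or its reverse).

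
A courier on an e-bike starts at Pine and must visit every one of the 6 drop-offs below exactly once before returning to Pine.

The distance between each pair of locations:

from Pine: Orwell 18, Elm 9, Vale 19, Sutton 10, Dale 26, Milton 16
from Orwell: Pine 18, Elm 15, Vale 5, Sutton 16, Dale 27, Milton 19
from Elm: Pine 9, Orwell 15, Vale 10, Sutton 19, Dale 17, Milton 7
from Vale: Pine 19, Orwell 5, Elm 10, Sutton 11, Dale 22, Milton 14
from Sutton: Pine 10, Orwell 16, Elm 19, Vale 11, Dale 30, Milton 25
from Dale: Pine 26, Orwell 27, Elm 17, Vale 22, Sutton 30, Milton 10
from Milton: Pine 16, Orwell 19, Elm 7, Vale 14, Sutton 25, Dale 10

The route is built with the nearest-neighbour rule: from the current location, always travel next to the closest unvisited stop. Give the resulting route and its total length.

Nearest-neighbour total = 79; route Pine → Elm → Milton → Dale → Vale → Orwell → Sutton → Pine.

Pine → [Elm:9 / Sutton:10 / Milton:16 / Orwell:18 / Vale:19 / Dale:26] → Elm (9)
Elm → [Milton:7 / Vale:10 / Orwell:15 / Dale:17 / Sutton:19] → Milton (7)
Milton → [Dale:10 / Vale:14 / Orwell:19 / Sutton:25] → Dale (10)
Dale → [Vale:22 / Orwell:27 / Sutton:30] → Vale (22)
Vale → [Orwell:5 / Sutton:11] → Orwell (5)
Orwell → [Sutton:16] → Sutton (16)
Return Sutton→Pine: 10.
Total = 9 + 7 + 10 + 22 + 5 + 16 + 10 = 79.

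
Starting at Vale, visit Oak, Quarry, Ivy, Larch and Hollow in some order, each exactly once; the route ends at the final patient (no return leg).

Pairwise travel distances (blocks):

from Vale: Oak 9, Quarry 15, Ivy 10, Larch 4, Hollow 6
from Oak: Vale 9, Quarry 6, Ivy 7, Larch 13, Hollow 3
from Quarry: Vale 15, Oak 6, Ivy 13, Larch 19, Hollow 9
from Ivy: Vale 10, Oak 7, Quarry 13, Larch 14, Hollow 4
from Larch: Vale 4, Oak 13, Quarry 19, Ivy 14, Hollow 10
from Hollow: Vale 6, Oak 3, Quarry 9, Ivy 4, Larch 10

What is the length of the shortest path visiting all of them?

Minimum one-way distance = 31 blocks.

There are 5! = 120 possible orderings.
Vale - Oak - Quarry - Ivy - Larch - Hollow: 9+6+13+14+10 = 52
Vale - Oak - Quarry - Ivy - Hollow - Larch: 9+6+13+4+10 = 42
Vale - Oak - Quarry - Larch - Ivy - Hollow: 9+6+19+14+4 = 52
Vale - Oak - Quarry - Larch - Hollow - Ivy: 9+6+19+10+4 = 48
Vale - Oak - Quarry - Hollow - Ivy - Larch: 9+6+9+4+14 = 42
Vale - Oak - Quarry - Hollow - Larch - Ivy: 9+6+9+10+14 = 48
Vale - Oak - Ivy - Quarry - Larch - Hollow: 9+7+13+19+10 = 58
Vale - Oak - Ivy - Quarry - Hollow - Larch: 9+7+13+9+10 = 48
Vale - Oak - Ivy - Larch - Quarry - Hollow: 9+7+14+19+9 = 58
Vale - Oak - Ivy - Larch - Hollow - Quarry: 9+7+14+10+9 = 49
Vale - Oak - Ivy - Hollow - Quarry - Larch: 9+7+4+9+19 = 48
Vale - Oak - Ivy - Hollow - Larch - Quarry: 9+7+4+10+19 = 49
Vale - Oak - Larch - Quarry - Ivy - Hollow: 9+13+19+13+4 = 58
Vale - Oak - Larch - Quarry - Hollow - Ivy: 9+13+19+9+4 = 54
… (106 more)
Vale - Larch - Ivy - Hollow - Oak - Quarry: 4+14+4+3+6 = 31  ← best
The minimum is 31.
One shortest path: Vale → Larch → Ivy → Hollow → Oak → Quarry.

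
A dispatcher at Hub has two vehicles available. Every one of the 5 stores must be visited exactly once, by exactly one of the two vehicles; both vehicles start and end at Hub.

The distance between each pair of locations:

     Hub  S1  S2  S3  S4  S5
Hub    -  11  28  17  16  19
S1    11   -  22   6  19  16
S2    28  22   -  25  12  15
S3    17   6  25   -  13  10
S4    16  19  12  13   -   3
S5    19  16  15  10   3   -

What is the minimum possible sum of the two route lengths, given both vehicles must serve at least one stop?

There are 2^4 − 1 = 15 ways to divide the 5 stops into two non-empty groups. For each, the best each vehicle can do is its own shortest tour through its group:
  {S1} + {S2, S3, S4, S5}: 22 + 70 = 92
  {S2} + {S1, S3, S4, S5}: 56 + 46 = 102
  {S1, S2} + {S3, S4, S5}: 61 + 46 = 107
  {S3} + {S1, S2, S4, S5}: 34 + 67 = 101
  {S1, S3} + {S2, S4, S5}: 34 + 62 = 96
  {S2, S3} + {S1, S4, S5}: 70 + 46 = 116
  … (15 splits in total)
Best: vehicle 1 Hub → S1 → Hub = 22; vehicle 2 Hub → S2 → S4 → S5 → S3 → Hub = 70; combined 92.

92 — the smallest possible combined total.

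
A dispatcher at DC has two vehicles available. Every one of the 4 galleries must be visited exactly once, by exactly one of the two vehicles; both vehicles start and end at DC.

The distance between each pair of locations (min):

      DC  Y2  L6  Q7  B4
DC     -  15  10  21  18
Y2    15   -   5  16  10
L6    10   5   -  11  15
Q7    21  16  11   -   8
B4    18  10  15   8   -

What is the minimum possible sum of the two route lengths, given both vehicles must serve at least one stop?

Check every non-empty split of the stops between the two vehicles; for each half take its own optimal tour:
  {Y2} + {L6, Q7, B4}: 30 + 47 = 77
  {L6} + {Y2, Q7, B4}: 20 + 54 = 74
  {Y2, L6} + {Q7, B4}: 30 + 47 = 77
  {Q7} + {Y2, L6, B4}: 42 + 43 = 85
  {Y2, Q7} + {L6, B4}: 52 + 43 = 95
  {L6, Q7} + {Y2, B4}: 42 + 43 = 85
  … (7 splits in total)
Best: vehicle 1 DC → L6 → DC = 20; vehicle 2 DC → Y2 → B4 → Q7 → DC = 54; combined 74.

Minimum combined distance: 74 min.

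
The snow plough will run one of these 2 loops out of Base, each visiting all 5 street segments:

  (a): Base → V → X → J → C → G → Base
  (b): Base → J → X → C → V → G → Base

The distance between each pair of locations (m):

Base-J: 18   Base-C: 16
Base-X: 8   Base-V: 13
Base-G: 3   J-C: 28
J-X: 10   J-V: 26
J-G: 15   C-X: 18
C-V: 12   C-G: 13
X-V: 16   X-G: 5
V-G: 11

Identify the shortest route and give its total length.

(a): 13 + 16 + 10 + 28 + 13 + 3 = 83
(b): 18 + 10 + 18 + 12 + 11 + 3 = 72

72 m — (b) is the shortest.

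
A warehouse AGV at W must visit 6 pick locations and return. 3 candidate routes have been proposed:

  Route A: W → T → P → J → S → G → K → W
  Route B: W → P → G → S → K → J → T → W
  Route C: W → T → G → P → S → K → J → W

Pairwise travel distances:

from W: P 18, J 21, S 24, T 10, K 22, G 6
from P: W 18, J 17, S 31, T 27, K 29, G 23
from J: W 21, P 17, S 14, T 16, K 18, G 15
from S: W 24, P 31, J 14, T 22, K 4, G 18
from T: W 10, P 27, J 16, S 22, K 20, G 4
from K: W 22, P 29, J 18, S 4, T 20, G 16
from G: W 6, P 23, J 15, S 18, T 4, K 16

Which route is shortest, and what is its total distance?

107 — Route B is the shortest.

Route A: 10 + 27 + 17 + 14 + 18 + 16 + 22 = 124
Route B: 18 + 23 + 18 + 4 + 18 + 16 + 10 = 107
Route C: 10 + 4 + 23 + 31 + 4 + 18 + 21 = 111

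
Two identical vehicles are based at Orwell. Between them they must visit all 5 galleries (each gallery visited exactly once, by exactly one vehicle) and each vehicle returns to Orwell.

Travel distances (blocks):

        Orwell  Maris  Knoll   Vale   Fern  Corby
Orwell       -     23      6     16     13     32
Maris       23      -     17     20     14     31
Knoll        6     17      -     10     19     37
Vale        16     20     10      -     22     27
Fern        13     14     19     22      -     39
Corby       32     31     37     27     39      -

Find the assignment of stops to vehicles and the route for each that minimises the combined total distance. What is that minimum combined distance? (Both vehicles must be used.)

There are 2^4 − 1 = 15 ways to divide the 5 stops into two non-empty groups. For each, the best each vehicle can do is its own shortest tour through its group:
  {Maris} + {Knoll, Vale, Fern, Corby}: 46 + 95 = 141
  {Knoll} + {Maris, Vale, Fern, Corby}: 12 + 101 = 113
  {Maris, Knoll} + {Vale, Fern, Corby}: 46 + 94 = 140
  {Vale} + {Maris, Knoll, Fern, Corby}: 32 + 101 = 133
  {Maris, Vale} + {Knoll, Fern, Corby}: 59 + 95 = 154
  {Knoll, Vale} + {Maris, Fern, Corby}: 32 + 90 = 122
  … (15 splits in total)
Best: vehicle 1 Orwell → Knoll → Orwell = 12; vehicle 2 Orwell → Vale → Corby → Maris → Fern → Orwell = 101; combined 113.

113 blocks — the smallest possible combined total.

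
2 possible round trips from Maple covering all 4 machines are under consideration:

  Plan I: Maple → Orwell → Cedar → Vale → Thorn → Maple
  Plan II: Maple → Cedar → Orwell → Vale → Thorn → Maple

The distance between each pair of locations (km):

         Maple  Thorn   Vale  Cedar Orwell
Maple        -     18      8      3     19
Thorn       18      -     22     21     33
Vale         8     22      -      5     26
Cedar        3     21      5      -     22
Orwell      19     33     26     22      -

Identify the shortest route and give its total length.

86 km — Plan I is the shortest.

Plan I: 19 + 22 + 5 + 22 + 18 = 86
Plan II: 3 + 22 + 26 + 22 + 18 = 91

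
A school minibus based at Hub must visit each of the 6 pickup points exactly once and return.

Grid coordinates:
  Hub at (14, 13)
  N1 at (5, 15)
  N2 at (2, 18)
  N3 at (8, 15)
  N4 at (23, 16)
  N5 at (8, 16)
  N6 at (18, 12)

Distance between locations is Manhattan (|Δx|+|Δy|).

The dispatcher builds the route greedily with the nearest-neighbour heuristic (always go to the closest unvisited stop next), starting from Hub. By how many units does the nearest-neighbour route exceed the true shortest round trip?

The nearest-neighbour route is 2 longer than optimal.

Hub: N6=5, N3=8, N5=9, N1=11, N4=12, N2=17 ⇒ N6
N6: N4=9, N3=13, N5=14, N1=16, N2=22 ⇒ N4
N4: N5=15, N3=16, N1=19, N2=23 ⇒ N5
N5: N3=1, N1=4, N2=8 ⇒ N3
N3: N1=3, N2=9 ⇒ N1
N1: N2=6 ⇒ N2
NN route Hub → N6 → N4 → N5 → N3 → N1 → N2 → Hub costs 56.
Optimal: Hub → N3 → N1 → N2 → N5 → N4 → N6 → Hub costs 54 (by enumerating all 360 distinct tours).
Excess = 56 − 54 = 2.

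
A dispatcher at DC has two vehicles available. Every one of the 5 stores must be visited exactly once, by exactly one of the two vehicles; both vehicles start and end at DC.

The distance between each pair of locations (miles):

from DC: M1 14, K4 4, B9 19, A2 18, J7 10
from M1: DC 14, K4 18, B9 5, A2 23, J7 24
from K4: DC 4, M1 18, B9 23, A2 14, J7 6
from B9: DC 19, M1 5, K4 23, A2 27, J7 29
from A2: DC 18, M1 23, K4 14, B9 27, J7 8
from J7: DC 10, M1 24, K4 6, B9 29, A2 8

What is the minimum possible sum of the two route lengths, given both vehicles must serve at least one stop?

72 miles — the smallest possible combined total.

There are 2^4 − 1 = 15 ways to divide the 5 stops into two non-empty groups. For each, the best each vehicle can do is its own shortest tour through its group:
  {M1} + {K4, B9, A2, J7}: 28 + 64 = 92
  {K4} + {M1, B9, A2, J7}: 8 + 64 = 72
  {M1, K4} + {B9, A2, J7}: 36 + 64 = 100
  {B9} + {M1, K4, A2, J7}: 38 + 55 = 93
  {M1, B9} + {K4, A2, J7}: 38 + 36 = 74
  {K4, B9} + {M1, A2, J7}: 46 + 55 = 101
  … (15 splits in total)
Best: vehicle 1 DC → K4 → DC = 8; vehicle 2 DC → M1 → B9 → A2 → J7 → DC = 64; combined 72.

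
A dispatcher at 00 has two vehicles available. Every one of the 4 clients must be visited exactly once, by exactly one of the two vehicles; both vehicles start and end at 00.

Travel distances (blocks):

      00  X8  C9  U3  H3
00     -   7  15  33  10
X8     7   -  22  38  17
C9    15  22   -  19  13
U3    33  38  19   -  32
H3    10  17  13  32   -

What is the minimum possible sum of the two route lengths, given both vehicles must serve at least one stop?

Try each way of splitting the stops between the two vehicles (each non-empty) and, for each split, find the best tour for each vehicle:
  {X8} + {C9, U3, H3}: 14 + 75 = 89
  {C9} + {X8, U3, H3}: 30 + 87 = 117
  {X8, C9} + {U3, H3}: 44 + 75 = 119
  {U3} + {X8, C9, H3}: 66 + 52 = 118
  {X8, U3} + {C9, H3}: 78 + 38 = 116
  {C9, U3} + {X8, H3}: 67 + 34 = 101
  … (7 splits in total)
Best: vehicle 1 00 → X8 → 00 = 14; vehicle 2 00 → U3 → C9 → H3 → 00 = 75; combined 89.

89 blocks — the smallest possible combined total.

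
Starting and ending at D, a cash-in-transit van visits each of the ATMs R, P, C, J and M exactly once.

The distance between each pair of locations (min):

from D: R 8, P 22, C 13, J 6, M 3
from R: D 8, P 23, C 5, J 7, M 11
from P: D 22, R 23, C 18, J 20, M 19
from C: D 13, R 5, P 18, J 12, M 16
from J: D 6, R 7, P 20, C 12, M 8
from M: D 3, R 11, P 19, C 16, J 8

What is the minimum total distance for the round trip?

There are 60 distinct closed tours to check (reversals are equivalent).
D - R - P - C - J - M - D: 8+23+18+12+8+3 = 72
D - R - P - C - M - J - D: 8+23+18+16+8+6 = 79
D - R - P - J - C - M - D: 8+23+20+12+16+3 = 82
D - R - P - J - M - C - D: 8+23+20+8+16+13 = 88
D - R - P - M - C - J - D: 8+23+19+16+12+6 = 84
D - R - P - M - J - C - D: 8+23+19+8+12+13 = 83
D - R - C - P - J - M - D: 8+5+18+20+8+3 = 62
D - R - C - P - M - J - D: 8+5+18+19+8+6 = 64
D - R - C - J - P - M - D: 8+5+12+20+19+3 = 67
D - R - C - J - M - P - D: 8+5+12+8+19+22 = 74
D - R - C - M - P - J - D: 8+5+16+19+20+6 = 74
D - R - C - M - J - P - D: 8+5+16+8+20+22 = 79
D - R - J - P - C - M - D: 8+7+20+18+16+3 = 72
D - R - J - P - M - C - D: 8+7+20+19+16+13 = 83
… (46 more)
D - J - R - C - P - M - D: 6+7+5+18+19+3 = 58  ← best
The minimum is 58.
One optimal route: D → J → R → C → P → M → D (or its reverse).

Shortest round trip = 58 min.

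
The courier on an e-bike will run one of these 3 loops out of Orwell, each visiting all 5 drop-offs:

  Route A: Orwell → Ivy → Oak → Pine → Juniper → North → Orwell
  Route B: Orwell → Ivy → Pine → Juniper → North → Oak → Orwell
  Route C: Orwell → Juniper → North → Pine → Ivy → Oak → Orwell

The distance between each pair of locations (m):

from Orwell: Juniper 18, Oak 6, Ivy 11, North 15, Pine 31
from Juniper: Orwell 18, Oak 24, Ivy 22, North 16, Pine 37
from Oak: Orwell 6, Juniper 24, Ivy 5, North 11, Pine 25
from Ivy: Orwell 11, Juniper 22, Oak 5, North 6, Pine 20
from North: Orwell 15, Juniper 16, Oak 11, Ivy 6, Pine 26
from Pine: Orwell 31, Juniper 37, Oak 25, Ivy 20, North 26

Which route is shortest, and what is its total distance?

Route A: 11 + 5 + 25 + 37 + 16 + 15 = 109
Route B: 11 + 20 + 37 + 16 + 11 + 6 = 101
Route C: 18 + 16 + 26 + 20 + 5 + 6 = 91

Shortest is Route C, total 91 m.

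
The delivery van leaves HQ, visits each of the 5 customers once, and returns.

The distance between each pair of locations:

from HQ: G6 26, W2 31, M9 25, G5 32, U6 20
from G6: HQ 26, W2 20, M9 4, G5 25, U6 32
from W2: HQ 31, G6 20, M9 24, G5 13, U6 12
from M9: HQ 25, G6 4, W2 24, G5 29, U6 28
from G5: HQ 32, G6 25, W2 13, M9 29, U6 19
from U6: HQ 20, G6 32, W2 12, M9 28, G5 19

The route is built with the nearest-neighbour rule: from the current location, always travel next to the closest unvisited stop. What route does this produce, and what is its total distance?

HQ → [U6:20 / M9:25 / G6:26 / W2:31 / G5:32] → U6 (20)
U6 → [W2:12 / G5:19 / M9:28 / G6:32] → W2 (12)
W2 → [G5:13 / G6:20 / M9:24] → G5 (13)
G5 → [G6:25 / M9:29] → G6 (25)
G6 → [M9:4] → M9 (4)
Return M9→HQ: 25.
Total = 20 + 12 + 13 + 25 + 4 + 25 = 99.

99 along HQ → U6 → W2 → G5 → G6 → M9 → HQ.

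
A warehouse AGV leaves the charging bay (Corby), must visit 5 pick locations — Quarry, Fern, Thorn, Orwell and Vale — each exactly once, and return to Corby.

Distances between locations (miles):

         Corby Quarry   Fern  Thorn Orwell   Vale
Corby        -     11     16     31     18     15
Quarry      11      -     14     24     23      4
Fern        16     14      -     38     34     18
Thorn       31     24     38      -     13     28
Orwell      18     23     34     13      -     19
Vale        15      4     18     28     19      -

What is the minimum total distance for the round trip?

Shortest round trip = 93 miles.

With 5 stops there are 5!/2 = 60 distinct round trips (a route and its reverse cost the same).
Corby → Quarry → Fern → Thorn → Orwell → Vale → Corby: 11+14+38+13+19+15 = 110
Corby → Quarry → Fern → Thorn → Vale → Orwell → Corby: 11+14+38+28+19+18 = 128
Corby → Quarry → Fern → Orwell → Thorn → Vale → Corby: 11+14+34+13+28+15 = 115
Corby → Quarry → Fern → Orwell → Vale → Thorn → Corby: 11+14+34+19+28+31 = 137
Corby → Quarry → Fern → Vale → Thorn → Orwell → Corby: 11+14+18+28+13+18 = 102
Corby → Quarry → Fern → Vale → Orwell → Thorn → Corby: 11+14+18+19+13+31 = 106
Corby → Quarry → Thorn → Fern → Orwell → Vale → Corby: 11+24+38+34+19+15 = 141
Corby → Quarry → Thorn → Fern → Vale → Orwell → Corby: 11+24+38+18+19+18 = 128
Corby → Quarry → Thorn → Orwell → Fern → Vale → Corby: 11+24+13+34+18+15 = 115
Corby → Quarry → Thorn → Orwell → Vale → Fern → Corby: 11+24+13+19+18+16 = 101
Corby → Quarry → Thorn → Vale → Fern → Orwell → Corby: 11+24+28+18+34+18 = 133
Corby → Quarry → Thorn → Vale → Orwell → Fern → Corby: 11+24+28+19+34+16 = 132
Corby → Quarry → Orwell → Fern → Thorn → Vale → Corby: 11+23+34+38+28+15 = 149
Corby → Quarry → Orwell → Fern → Vale → Thorn → Corby: 11+23+34+18+28+31 = 145
… (46 more)
Corby → Fern → Quarry → Vale → Thorn → Orwell → Corby: 16+14+4+28+13+18 = 93  ← best
The minimum is 93.
One optimal route: Corby → Fern → Quarry → Vale → Thorn → Orwell → Corby (or its reverse).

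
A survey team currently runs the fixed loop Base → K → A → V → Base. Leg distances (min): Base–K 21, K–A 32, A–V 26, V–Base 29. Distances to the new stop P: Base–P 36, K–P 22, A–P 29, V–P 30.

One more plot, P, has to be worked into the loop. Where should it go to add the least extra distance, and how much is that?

Minimum extra distance: 19 min, inserting P between K and A.

Insertion cost between consecutive stops i–j is d(i,P) + d(P,j) − d(i,j):
  between Base and K: 36 + 22 − 21 = 37
  between K and A: 22 + 29 − 32 = 19
  between A and V: 29 + 30 − 26 = 33
  between V and Base: 30 + 36 − 29 = 37
Cheapest insertion is between K and A, adding 19.
New total = 108 + 19 = 127.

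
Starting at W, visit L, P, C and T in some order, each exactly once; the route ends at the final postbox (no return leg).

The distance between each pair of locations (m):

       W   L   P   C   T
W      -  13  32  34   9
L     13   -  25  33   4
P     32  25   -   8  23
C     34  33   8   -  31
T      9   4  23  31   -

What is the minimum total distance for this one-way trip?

There are 4! = 24 possible orderings.
W - L - P - C - T: 13+25+8+31 = 77
W - L - P - T - C: 13+25+23+31 = 92
W - L - C - P - T: 13+33+8+23 = 77
W - L - C - T - P: 13+33+31+23 = 100
W - L - T - P - C: 13+4+23+8 = 48
W - L - T - C - P: 13+4+31+8 = 56
W - P - L - C - T: 32+25+33+31 = 121
W - P - L - T - C: 32+25+4+31 = 92
W - P - C - L - T: 32+8+33+4 = 77
W - P - C - T - L: 32+8+31+4 = 75
W - P - T - L - C: 32+23+4+33 = 92
W - P - T - C - L: 32+23+31+33 = 119
W - C - L - P - T: 34+33+25+23 = 115
W - C - L - T - P: 34+33+4+23 = 94
… (10 more)
W - T - L - P - C: 9+4+25+8 = 46  ← best
The minimum is 46.
One shortest path: W → T → L → P → C.

Shortest open route: 46 m.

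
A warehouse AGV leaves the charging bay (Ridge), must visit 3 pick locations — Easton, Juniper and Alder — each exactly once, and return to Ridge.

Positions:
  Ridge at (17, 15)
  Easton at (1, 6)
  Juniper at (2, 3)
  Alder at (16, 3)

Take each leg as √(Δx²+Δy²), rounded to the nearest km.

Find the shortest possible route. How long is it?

With 3 stops there are 3!/2 = 3 distinct round trips (a route and its reverse cost the same).
Ridge → Easton → Juniper → Alder → Ridge: 18+3+14+12 = 47
Ridge → Easton → Alder → Juniper → Ridge: 18+15+14+19 = 66
Ridge → Juniper → Easton → Alder → Ridge: 19+3+15+12 = 49
The minimum is 47.
One optimal route: Ridge → Easton → Juniper → Alder → Ridge (or its reverse).

Minimum total distance: 47 km.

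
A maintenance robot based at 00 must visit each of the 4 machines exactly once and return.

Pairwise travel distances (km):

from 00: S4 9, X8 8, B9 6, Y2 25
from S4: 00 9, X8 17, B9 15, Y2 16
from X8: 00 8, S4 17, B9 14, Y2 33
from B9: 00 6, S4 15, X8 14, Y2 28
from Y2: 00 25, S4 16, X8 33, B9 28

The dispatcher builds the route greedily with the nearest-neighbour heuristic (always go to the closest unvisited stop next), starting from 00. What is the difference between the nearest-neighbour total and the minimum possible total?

Excess over optimum: 3 km.

From 00: B9=6, X8=8, S4=9, Y2=25 → choose B9 (6).
From B9: X8=14, S4=15, Y2=28 → choose X8 (14).
From X8: S4=17, Y2=33 → choose S4 (17).
From S4: Y2=16 → choose Y2 (16).
NN route 00 → B9 → X8 → S4 → Y2 → 00 costs 78.
Optimal: 00 → S4 → Y2 → B9 → X8 → 00 costs 75 (by enumerating all 12 distinct tours).
Excess = 78 − 75 = 3.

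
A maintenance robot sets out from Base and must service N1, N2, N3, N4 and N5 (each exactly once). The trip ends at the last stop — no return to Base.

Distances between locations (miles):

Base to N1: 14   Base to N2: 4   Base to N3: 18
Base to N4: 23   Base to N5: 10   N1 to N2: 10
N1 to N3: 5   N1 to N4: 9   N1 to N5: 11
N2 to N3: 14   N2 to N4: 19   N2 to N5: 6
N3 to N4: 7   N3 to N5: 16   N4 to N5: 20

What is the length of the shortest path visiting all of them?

33 miles — the minimum one-way total.

There are 5! = 120 possible orderings.
Base→N1→N2→N3→N4→N5: 14+10+14+7+20 = 65
Base→N1→N2→N3→N5→N4: 14+10+14+16+20 = 74
Base→N1→N2→N4→N3→N5: 14+10+19+7+16 = 66
Base→N1→N2→N4→N5→N3: 14+10+19+20+16 = 79
Base→N1→N2→N5→N3→N4: 14+10+6+16+7 = 53
Base→N1→N2→N5→N4→N3: 14+10+6+20+7 = 57
Base→N1→N3→N2→N4→N5: 14+5+14+19+20 = 72
Base→N1→N3→N2→N5→N4: 14+5+14+6+20 = 59
Base→N1→N3→N4→N2→N5: 14+5+7+19+6 = 51
Base→N1→N3→N4→N5→N2: 14+5+7+20+6 = 52
Base→N1→N3→N5→N2→N4: 14+5+16+6+19 = 60
Base→N1→N3→N5→N4→N2: 14+5+16+20+19 = 74
Base→N1→N4→N2→N3→N5: 14+9+19+14+16 = 72
Base→N1→N4→N2→N5→N3: 14+9+19+6+16 = 64
… (106 more)
Base→N2→N5→N1→N3→N4: 4+6+11+5+7 = 33  ← best
The minimum is 33.
One shortest path: Base → N2 → N5 → N1 → N3 → N4.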